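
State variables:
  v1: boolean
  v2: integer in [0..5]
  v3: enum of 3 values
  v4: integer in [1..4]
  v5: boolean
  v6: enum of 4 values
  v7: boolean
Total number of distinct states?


State space = product of domain sizes of all variables.
Domain sizes:
  v1 (boolean): 2
  v2 (integer in [0..5]): 6
  v3 (enum of 3 values): 3
  v4 (integer in [1..4]): 4
  v5 (boolean): 2
  v6 (enum of 4 values): 4
  v7 (boolean): 2
Product = 2 * 6 * 3 * 4 * 2 * 4 * 2 = 2304

2304


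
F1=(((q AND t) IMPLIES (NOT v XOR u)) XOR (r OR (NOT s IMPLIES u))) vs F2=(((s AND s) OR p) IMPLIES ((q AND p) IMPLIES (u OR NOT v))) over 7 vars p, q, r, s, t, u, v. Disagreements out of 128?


F1 = (((q AND t) IMPLIES (NOT v XOR u)) XOR (r OR (NOT s IMPLIES u)))
F2 = (((s AND s) OR p) IMPLIES ((q AND p) IMPLIES (u OR NOT v)))
Evaluate both on each of 128 rows (bits = p,q,r,s,t,u,v):
  row 0 [0000000]: F1=1 F2=1 -> 0
  row 1 [0000001]: F1=1 F2=1 -> 0
  row 2 [0000010]: F1=0 F2=1 (differ) -> 1
  row 3 [0000011]: F1=0 F2=1 (differ) -> 1
  row 4 [0000100]: F1=1 F2=1 -> 0
  (every remaining row is evaluated the same way; all 128 results are listed next)
Full result column, 8 rows per line (p,q,r,s fixed per line; t,u,v runs 000..111 left to right):
  rows 0-7 [p,q,r,s=0000]: 00110011  (ones: 4)
  rows 8-15 [p,q,r,s=0001]: 11111111  (ones: 8)
  rows 16-23 [p,q,r,s=0010]: 11111111  (ones: 8)
  rows 24-31 [p,q,r,s=0011]: 11111111  (ones: 8)
  rows 32-39 [p,q,r,s=0100]: 00110101  (ones: 4)
  rows 40-47 [p,q,r,s=0101]: 11111001  (ones: 6)
  rows 48-55 [p,q,r,s=0110]: 11111001  (ones: 6)
  rows 56-63 [p,q,r,s=0111]: 11111001  (ones: 6)
  rows 64-71 [p,q,r,s=1000]: 00110011  (ones: 4)
  rows 72-79 [p,q,r,s=1001]: 11111111  (ones: 8)
  rows 80-87 [p,q,r,s=1010]: 11111111  (ones: 8)
  rows 88-95 [p,q,r,s=1011]: 11111111  (ones: 8)
  rows 96-103 [p,q,r,s=1100]: 01110001  (ones: 4)
  rows 104-111 [p,q,r,s=1101]: 10111101  (ones: 6)
  rows 112-119 [p,q,r,s=1110]: 10111101  (ones: 6)
  rows 120-127 [p,q,r,s=1111]: 10111101  (ones: 6)
Disagreements = 4+8+8+8+4+6+6+6+4+8+8+8+4+6+6+6 = 100

100


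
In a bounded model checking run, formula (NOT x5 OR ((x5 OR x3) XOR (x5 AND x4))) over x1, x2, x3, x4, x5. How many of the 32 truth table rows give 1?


Formula: (NOT x5 OR ((x5 OR x3) XOR (x5 AND x4))) over 5 vars (32 rows)
Evaluate each row (x1, x2, x3, x4, x5 as bits, MSB first):
  row 0 [00000]: (NOT 0 OR ((0 OR 0) XOR (0 AND 0))) -> 1
  row 1 [00001]: (NOT 1 OR ((1 OR 0) XOR (1 AND 0))) -> 1
  row 2 [00010]: (NOT 0 OR ((0 OR 0) XOR (0 AND 1))) -> 1
  row 3 [00011]: (NOT 1 OR ((1 OR 0) XOR (1 AND 1))) -> 0
  row 4 [00100]: (NOT 0 OR ((0 OR 1) XOR (0 AND 0))) -> 1
  row 5 [00101]: (NOT 1 OR ((1 OR 1) XOR (1 AND 0))) -> 1
  row 6 [00110]: (NOT 0 OR ((0 OR 1) XOR (0 AND 1))) -> 1
  row 7 [00111]: (NOT 1 OR ((1 OR 1) XOR (1 AND 1))) -> 0
  row 8 [01000]: (NOT 0 OR ((0 OR 0) XOR (0 AND 0))) -> 1
  row 9 [01001]: (NOT 1 OR ((1 OR 0) XOR (1 AND 0))) -> 1
  row 10 [01010]: (NOT 0 OR ((0 OR 0) XOR (0 AND 1))) -> 1
  row 11 [01011]: (NOT 1 OR ((1 OR 0) XOR (1 AND 1))) -> 0
  row 12 [01100]: (NOT 0 OR ((0 OR 1) XOR (0 AND 0))) -> 1
  row 13 [01101]: (NOT 1 OR ((1 OR 1) XOR (1 AND 0))) -> 1
  row 14 [01110]: (NOT 0 OR ((0 OR 1) XOR (0 AND 1))) -> 1
  row 15 [01111]: (NOT 1 OR ((1 OR 1) XOR (1 AND 1))) -> 0
  row 16 [10000]: (NOT 0 OR ((0 OR 0) XOR (0 AND 0))) -> 1
  row 17 [10001]: (NOT 1 OR ((1 OR 0) XOR (1 AND 0))) -> 1
  row 18 [10010]: (NOT 0 OR ((0 OR 0) XOR (0 AND 1))) -> 1
  row 19 [10011]: (NOT 1 OR ((1 OR 0) XOR (1 AND 1))) -> 0
  row 20 [10100]: (NOT 0 OR ((0 OR 1) XOR (0 AND 0))) -> 1
  row 21 [10101]: (NOT 1 OR ((1 OR 1) XOR (1 AND 0))) -> 1
  row 22 [10110]: (NOT 0 OR ((0 OR 1) XOR (0 AND 1))) -> 1
  row 23 [10111]: (NOT 1 OR ((1 OR 1) XOR (1 AND 1))) -> 0
  row 24 [11000]: (NOT 0 OR ((0 OR 0) XOR (0 AND 0))) -> 1
  row 25 [11001]: (NOT 1 OR ((1 OR 0) XOR (1 AND 0))) -> 1
  row 26 [11010]: (NOT 0 OR ((0 OR 0) XOR (0 AND 1))) -> 1
  row 27 [11011]: (NOT 1 OR ((1 OR 0) XOR (1 AND 1))) -> 0
  row 28 [11100]: (NOT 0 OR ((0 OR 1) XOR (0 AND 0))) -> 1
  row 29 [11101]: (NOT 1 OR ((1 OR 1) XOR (1 AND 0))) -> 1
  row 30 [11110]: (NOT 0 OR ((0 OR 1) XOR (0 AND 1))) -> 1
  row 31 [11111]: (NOT 1 OR ((1 OR 1) XOR (1 AND 1))) -> 0
Full result column, 8 rows per line (x1,x2 fixed per line; x3,x4,x5 runs 000..111 left to right):
  rows 0-7 [x1,x2=00]: 11101110  (ones: 6)
  rows 8-15 [x1,x2=01]: 11101110  (ones: 6)
  rows 16-23 [x1,x2=10]: 11101110  (ones: 6)
  rows 24-31 [x1,x2=11]: 11101110  (ones: 6)
Count of 1-rows = 6+6+6+6 = 24

24


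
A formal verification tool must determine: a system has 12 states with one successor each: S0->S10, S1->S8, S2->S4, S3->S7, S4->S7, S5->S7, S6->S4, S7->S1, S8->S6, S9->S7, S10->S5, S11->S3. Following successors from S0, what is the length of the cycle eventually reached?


Trace from S0 until a state repeats:
  S0 -> S10 -> S5 -> S7 -> S1 -> S8 -> S6 -> S4 -> S7
S7 first seen at step 3, revisited at step 8.
Cycle length = 8 - 3 = 5

5


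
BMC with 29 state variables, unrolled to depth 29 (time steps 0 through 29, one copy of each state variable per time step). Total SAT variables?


BMC unrolls to depth k, creating one copy of each state var for steps 0..k.
Step count = 29 + 1 = 30 (steps 0 through 29)
Vars per step = 29
Total = 29 * 30 = 870

870


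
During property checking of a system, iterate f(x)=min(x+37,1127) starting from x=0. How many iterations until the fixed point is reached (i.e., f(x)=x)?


Step 1: x=0, cap=1127, increment=37
Step 2: x grows by 37 each step until capped at 1127; fixed point is x=1127
Step 3: iterations = ceil(1127/37) = 31

31


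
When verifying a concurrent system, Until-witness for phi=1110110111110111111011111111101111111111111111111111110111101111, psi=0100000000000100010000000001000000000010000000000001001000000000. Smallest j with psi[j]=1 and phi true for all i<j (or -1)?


(phi U psi) at 0: need smallest j with psi[j]=1 and phi[i]=1 for all i in [0,j).
Scan from step 0:
  step 0: phi=1, psi=0 -> continue
  step 1: psi=1 and phi held for [0,1) -> witness found
Witness step = 1

1


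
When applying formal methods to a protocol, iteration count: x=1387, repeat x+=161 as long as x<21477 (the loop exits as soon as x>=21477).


Step 1: x goes from 1387 toward 21477 by 161; the body runs while x<21477, so iterations = ceil((bound-start)/step)
Step 2: Distance=20090
Step 3: ceil(20090/161)=125

125


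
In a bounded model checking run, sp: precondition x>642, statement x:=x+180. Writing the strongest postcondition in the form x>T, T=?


Formula: sp(P, x:=E) = exists old_x. (x = E[old_x/x]) AND P[old_x/x] (old_x is the value of x before the assignment; eliminate old_x by solving x = E[old_x/x] for old_x)
Step 1: Precondition P: x>642, i.e. old_x > 642
Step 2: Assignment gives x = old_x + 180, so old_x = x - 180
Step 3: Substitute into P: x - 180 > 642
Step 4: Simplify: x > 642+180 = 822

822


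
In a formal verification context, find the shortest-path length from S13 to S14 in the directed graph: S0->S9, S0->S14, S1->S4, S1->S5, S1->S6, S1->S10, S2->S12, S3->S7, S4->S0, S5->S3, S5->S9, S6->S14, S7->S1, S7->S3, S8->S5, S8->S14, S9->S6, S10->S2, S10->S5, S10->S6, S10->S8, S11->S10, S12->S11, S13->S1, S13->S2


BFS layer-by-layer from S13:
  dist 0: {S13}
  dist 1: {S1, S2}
  dist 2: {S4, S5, S6, S10, S12}
  dist 3: {S0, S3, S8, S9, S11, S14}
  -> S14 reached at distance 3
Shortest path length = 3

3


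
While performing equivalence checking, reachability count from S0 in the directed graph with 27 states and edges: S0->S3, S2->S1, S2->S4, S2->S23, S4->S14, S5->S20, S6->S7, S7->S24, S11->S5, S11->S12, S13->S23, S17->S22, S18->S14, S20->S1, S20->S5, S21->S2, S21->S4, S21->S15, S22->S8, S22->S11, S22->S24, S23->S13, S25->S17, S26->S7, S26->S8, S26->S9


BFS from S0:
  layer 0: {S0}
  layer 1: {S3}
Reachable set: {S0, S3}
Count = 2

2


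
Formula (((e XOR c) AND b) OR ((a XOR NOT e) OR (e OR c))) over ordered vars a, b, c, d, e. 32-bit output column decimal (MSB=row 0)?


Formula: (((e XOR c) AND b) OR ((a XOR NOT e) OR (e OR c))) over a, b, c, d, e (32 rows)
Evaluate each row (bits = a,b,c,d,e, MSB first):
  row 0 [00000]: (((0 XOR 0) AND 0) OR ((0 XOR NOT 0) OR (0 OR 0))) -> 1
  row 1 [00001]: (((1 XOR 0) AND 0) OR ((0 XOR NOT 1) OR (1 OR 0))) -> 1
  row 2 [00010]: (((0 XOR 0) AND 0) OR ((0 XOR NOT 0) OR (0 OR 0))) -> 1
  row 3 [00011]: (((1 XOR 0) AND 0) OR ((0 XOR NOT 1) OR (1 OR 0))) -> 1
  row 4 [00100]: (((0 XOR 1) AND 0) OR ((0 XOR NOT 0) OR (0 OR 1))) -> 1
  row 5 [00101]: (((1 XOR 1) AND 0) OR ((0 XOR NOT 1) OR (1 OR 1))) -> 1
  row 6 [00110]: (((0 XOR 1) AND 0) OR ((0 XOR NOT 0) OR (0 OR 1))) -> 1
  row 7 [00111]: (((1 XOR 1) AND 0) OR ((0 XOR NOT 1) OR (1 OR 1))) -> 1
  row 8 [01000]: (((0 XOR 0) AND 1) OR ((0 XOR NOT 0) OR (0 OR 0))) -> 1
  row 9 [01001]: (((1 XOR 0) AND 1) OR ((0 XOR NOT 1) OR (1 OR 0))) -> 1
  row 10 [01010]: (((0 XOR 0) AND 1) OR ((0 XOR NOT 0) OR (0 OR 0))) -> 1
  row 11 [01011]: (((1 XOR 0) AND 1) OR ((0 XOR NOT 1) OR (1 OR 0))) -> 1
  row 12 [01100]: (((0 XOR 1) AND 1) OR ((0 XOR NOT 0) OR (0 OR 1))) -> 1
  row 13 [01101]: (((1 XOR 1) AND 1) OR ((0 XOR NOT 1) OR (1 OR 1))) -> 1
  row 14 [01110]: (((0 XOR 1) AND 1) OR ((0 XOR NOT 0) OR (0 OR 1))) -> 1
  row 15 [01111]: (((1 XOR 1) AND 1) OR ((0 XOR NOT 1) OR (1 OR 1))) -> 1
  row 16 [10000]: (((0 XOR 0) AND 0) OR ((1 XOR NOT 0) OR (0 OR 0))) -> 0
  row 17 [10001]: (((1 XOR 0) AND 0) OR ((1 XOR NOT 1) OR (1 OR 0))) -> 1
  row 18 [10010]: (((0 XOR 0) AND 0) OR ((1 XOR NOT 0) OR (0 OR 0))) -> 0
  row 19 [10011]: (((1 XOR 0) AND 0) OR ((1 XOR NOT 1) OR (1 OR 0))) -> 1
  row 20 [10100]: (((0 XOR 1) AND 0) OR ((1 XOR NOT 0) OR (0 OR 1))) -> 1
  row 21 [10101]: (((1 XOR 1) AND 0) OR ((1 XOR NOT 1) OR (1 OR 1))) -> 1
  row 22 [10110]: (((0 XOR 1) AND 0) OR ((1 XOR NOT 0) OR (0 OR 1))) -> 1
  row 23 [10111]: (((1 XOR 1) AND 0) OR ((1 XOR NOT 1) OR (1 OR 1))) -> 1
  row 24 [11000]: (((0 XOR 0) AND 1) OR ((1 XOR NOT 0) OR (0 OR 0))) -> 0
  row 25 [11001]: (((1 XOR 0) AND 1) OR ((1 XOR NOT 1) OR (1 OR 0))) -> 1
  row 26 [11010]: (((0 XOR 0) AND 1) OR ((1 XOR NOT 0) OR (0 OR 0))) -> 0
  row 27 [11011]: (((1 XOR 0) AND 1) OR ((1 XOR NOT 1) OR (1 OR 0))) -> 1
  row 28 [11100]: (((0 XOR 1) AND 1) OR ((1 XOR NOT 0) OR (0 OR 1))) -> 1
  row 29 [11101]: (((1 XOR 1) AND 1) OR ((1 XOR NOT 1) OR (1 OR 1))) -> 1
  row 30 [11110]: (((0 XOR 1) AND 1) OR ((1 XOR NOT 0) OR (0 OR 1))) -> 1
  row 31 [11111]: (((1 XOR 1) AND 1) OR ((1 XOR NOT 1) OR (1 OR 1))) -> 1
Full result column, 4 rows per line (a,b,c fixed per line; d,e runs 00..11 left to right):
  rows 0-3 [a,b,c=000]: 1111  = hex F
  rows 4-7 [a,b,c=001]: 1111  = hex F
  rows 8-11 [a,b,c=010]: 1111  = hex F
  rows 12-15 [a,b,c=011]: 1111  = hex F
  rows 16-19 [a,b,c=100]: 0101  = hex 5
  rows 20-23 [a,b,c=101]: 1111  = hex F
  rows 24-27 [a,b,c=110]: 0101  = hex 5
  rows 28-31 [a,b,c=111]: 1111  = hex F
Output column (row 0 .. row 31) = 11111111111111110101111101011111
Output column grouped in 4s = 1111 1111 1111 1111 0101 1111 0101 1111 = 0xFFFF5F5F
Convert to decimal digit by digit (value = value*16 + digit):
  F -> 15
  15*16 + 15 (F) = 255
  255*16 + 15 (F) = 4095
  4095*16 + 15 (F) = 65535
  65535*16 + 5 = 1048565
  1048565*16 + 15 (F) = 16777055
  16777055*16 + 5 = 268432885
  268432885*16 + 15 (F) = 4294926175
Decimal = 4294926175

4294926175


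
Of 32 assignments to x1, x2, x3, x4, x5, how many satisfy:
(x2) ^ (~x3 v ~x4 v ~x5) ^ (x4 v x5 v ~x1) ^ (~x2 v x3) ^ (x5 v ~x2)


CNF with 5 clauses over 5 vars (32 assignments).
An assignment satisfies CNF iff every clause has >=1 true literal.
Check each row (bits = x1,x2,x3,x4,x5; clause T/F shown):
  row 0 [00000]: clauses=FTTTT -> 0
  row 1 [00001]: clauses=FTTTT -> 0
  row 2 [00010]: clauses=FTTTT -> 0
  row 3 [00011]: clauses=FTTTT -> 0
  row 4 [00100]: clauses=FTTTT -> 0
  row 5 [00101]: clauses=FTTTT -> 0
  row 6 [00110]: clauses=FTTTT -> 0
  row 7 [00111]: clauses=FFTTT -> 0
  row 8 [01000]: clauses=TTTFF -> 0
  row 9 [01001]: clauses=TTTFT -> 0
  row 10 [01010]: clauses=TTTFF -> 0
  row 11 [01011]: clauses=TTTFT -> 0
  row 12 [01100]: clauses=TTTTF -> 0
  row 13 [01101]: clauses=TTTTT -> 1
  row 14 [01110]: clauses=TTTTF -> 0
  row 15 [01111]: clauses=TFTTT -> 0
  row 16 [10000]: clauses=FTFTT -> 0
  row 17 [10001]: clauses=FTTTT -> 0
  row 18 [10010]: clauses=FTTTT -> 0
  row 19 [10011]: clauses=FTTTT -> 0
  row 20 [10100]: clauses=FTFTT -> 0
  row 21 [10101]: clauses=FTTTT -> 0
  row 22 [10110]: clauses=FTTTT -> 0
  row 23 [10111]: clauses=FFTTT -> 0
  row 24 [11000]: clauses=TTFFF -> 0
  row 25 [11001]: clauses=TTTFT -> 0
  row 26 [11010]: clauses=TTTFF -> 0
  row 27 [11011]: clauses=TTTFT -> 0
  row 28 [11100]: clauses=TTFTF -> 0
  row 29 [11101]: clauses=TTTTT -> 1
  row 30 [11110]: clauses=TTTTF -> 0
  row 31 [11111]: clauses=TFTTT -> 0
Full result column, 8 rows per line (x1,x2 fixed per line; x3,x4,x5 runs 000..111 left to right):
  rows 0-7 [x1,x2=00]: 00000000  (ones: 0)
  rows 8-15 [x1,x2=01]: 00000100  (ones: 1)
  rows 16-23 [x1,x2=10]: 00000000  (ones: 0)
  rows 24-31 [x1,x2=11]: 00000100  (ones: 1)
Satisfying assignments = 0+1+0+1 = 2

2


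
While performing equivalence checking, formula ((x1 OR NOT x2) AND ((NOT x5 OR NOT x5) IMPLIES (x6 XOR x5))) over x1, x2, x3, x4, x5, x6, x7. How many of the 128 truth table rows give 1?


Formula: ((x1 OR NOT x2) AND ((NOT x5 OR NOT x5) IMPLIES (x6 XOR x5))) over 7 vars (128 rows)
Evaluate each row (x1, x2, x3, x4, x5, x6, x7 as bits, MSB first):
  row 0 [0000000]: ((0 OR NOT 0) AND ((NOT 0 OR NOT 0) IMPLIES (0 XOR 0))) -> 0
  row 1 [0000001]: ((0 OR NOT 0) AND ((NOT 0 OR NOT 0) IMPLIES (0 XOR 0))) -> 0
  row 2 [0000010]: ((0 OR NOT 0) AND ((NOT 0 OR NOT 0) IMPLIES (1 XOR 0))) -> 1
  row 3 [0000011]: ((0 OR NOT 0) AND ((NOT 0 OR NOT 0) IMPLIES (1 XOR 0))) -> 1
  row 4 [0000100]: ((0 OR NOT 0) AND ((NOT 1 OR NOT 1) IMPLIES (0 XOR 1))) -> 1
  (every remaining row is evaluated the same way; all 128 results are listed next)
Full result column, 8 rows per line (x1,x2,x3,x4 fixed per line; x5,x6,x7 runs 000..111 left to right):
  rows 0-7 [x1,x2,x3,x4=0000]: 00111111  (ones: 6)
  rows 8-15 [x1,x2,x3,x4=0001]: 00111111  (ones: 6)
  rows 16-23 [x1,x2,x3,x4=0010]: 00111111  (ones: 6)
  rows 24-31 [x1,x2,x3,x4=0011]: 00111111  (ones: 6)
  rows 32-39 [x1,x2,x3,x4=0100]: 00000000  (ones: 0)
  rows 40-47 [x1,x2,x3,x4=0101]: 00000000  (ones: 0)
  rows 48-55 [x1,x2,x3,x4=0110]: 00000000  (ones: 0)
  rows 56-63 [x1,x2,x3,x4=0111]: 00000000  (ones: 0)
  rows 64-71 [x1,x2,x3,x4=1000]: 00111111  (ones: 6)
  rows 72-79 [x1,x2,x3,x4=1001]: 00111111  (ones: 6)
  rows 80-87 [x1,x2,x3,x4=1010]: 00111111  (ones: 6)
  rows 88-95 [x1,x2,x3,x4=1011]: 00111111  (ones: 6)
  rows 96-103 [x1,x2,x3,x4=1100]: 00111111  (ones: 6)
  rows 104-111 [x1,x2,x3,x4=1101]: 00111111  (ones: 6)
  rows 112-119 [x1,x2,x3,x4=1110]: 00111111  (ones: 6)
  rows 120-127 [x1,x2,x3,x4=1111]: 00111111  (ones: 6)
Count of 1-rows = 6+6+6+6+0+0+0+0+6+6+6+6+6+6+6+6 = 72

72


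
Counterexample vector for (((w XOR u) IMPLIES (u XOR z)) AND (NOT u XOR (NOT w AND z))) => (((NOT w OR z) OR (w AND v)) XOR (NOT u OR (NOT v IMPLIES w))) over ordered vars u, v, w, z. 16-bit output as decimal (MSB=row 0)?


F1 = (((w XOR u) IMPLIES (u XOR z)) AND (NOT u XOR (NOT w AND z)))
F2 = (((NOT w OR z) OR (w AND v)) XOR (NOT u OR (NOT v IMPLIES w)))
Counterexample to F1=>F2 is where F1=1 and F2=0.
Evaluate each row (bits = u,v,w,z, MSB first):
  row 0 [0000]: F1=1 F2=0 -> F1&~F2 -> 1
  row 1 [0001]: F1=0 F2=0 -> F1&~F2 -> 0
  row 2 [0010]: F1=0 F2=1 -> F1&~F2 -> 0
  row 3 [0011]: F1=1 F2=0 -> F1&~F2 -> 1
  row 4 [0100]: F1=1 F2=0 -> F1&~F2 -> 1
  row 5 [0101]: F1=0 F2=0 -> F1&~F2 -> 0
  row 6 [0110]: F1=0 F2=0 -> F1&~F2 -> 0
  row 7 [0111]: F1=1 F2=0 -> F1&~F2 -> 1
  row 8 [1000]: F1=0 F2=1 -> F1&~F2 -> 0
  row 9 [1001]: F1=0 F2=1 -> F1&~F2 -> 0
  row 10 [1010]: F1=0 F2=1 -> F1&~F2 -> 0
  row 11 [1011]: F1=0 F2=0 -> F1&~F2 -> 0
  row 12 [1100]: F1=0 F2=0 -> F1&~F2 -> 0
  row 13 [1101]: F1=0 F2=0 -> F1&~F2 -> 0
  row 14 [1110]: F1=0 F2=0 -> F1&~F2 -> 0
  row 15 [1111]: F1=0 F2=0 -> F1&~F2 -> 0
Full result column, 4 rows per line (u,v fixed per line; w,z runs 00..11 left to right):
  rows 0-3 [u,v=00]: 1001  = hex 9
  rows 4-7 [u,v=01]: 1001  = hex 9
  rows 8-11 [u,v=10]: 0000  = hex 0
  rows 12-15 [u,v=11]: 0000  = hex 0
Counterexample vector (row 0 .. row 15) = 1001100100000000
Output column grouped in 4s = 1001 1001 0000 0000 = 0x9900
Convert to decimal digit by digit (value = value*16 + digit):
  9 -> 9
  9*16 + 9 = 153
  153*16 + 0 = 2448
  2448*16 + 0 = 39168
Decimal = 39168

39168


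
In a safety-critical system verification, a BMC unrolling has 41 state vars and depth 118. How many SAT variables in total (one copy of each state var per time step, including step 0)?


BMC unrolls to depth k, creating one copy of each state var for steps 0..k.
Step count = 118 + 1 = 119 (steps 0 through 118)
Vars per step = 41
Total = 41 * 119 = 4879

4879


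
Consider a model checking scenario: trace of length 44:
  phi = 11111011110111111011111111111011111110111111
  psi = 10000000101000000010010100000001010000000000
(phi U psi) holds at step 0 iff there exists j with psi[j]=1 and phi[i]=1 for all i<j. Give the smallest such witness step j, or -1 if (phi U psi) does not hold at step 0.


(phi U psi) at 0: need smallest j with psi[j]=1 and phi[i]=1 for all i in [0,j).
Scan from step 0:
  step 0: psi=1 and phi held for [0,0) -> witness found
Witness step = 0

0


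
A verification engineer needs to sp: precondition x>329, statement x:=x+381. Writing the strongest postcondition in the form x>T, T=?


Formula: sp(P, x:=E) = exists old_x. (x = E[old_x/x]) AND P[old_x/x] (old_x is the value of x before the assignment; eliminate old_x by solving x = E[old_x/x] for old_x)
Step 1: Precondition P: x>329, i.e. old_x > 329
Step 2: Assignment gives x = old_x + 381, so old_x = x - 381
Step 3: Substitute into P: x - 381 > 329
Step 4: Simplify: x > 329+381 = 710

710


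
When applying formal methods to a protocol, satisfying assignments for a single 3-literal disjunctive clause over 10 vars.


Step 1: Total=2^10=1024
Step 2: Unsat when all 3 false: 2^7=128
Step 3: Sat=1024-128=896

896


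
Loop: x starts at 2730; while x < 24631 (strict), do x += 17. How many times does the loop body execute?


Step 1: x goes from 2730 toward 24631 by 17; the body runs while x<24631, so iterations = ceil((bound-start)/step)
Step 2: Distance=21901
Step 3: ceil(21901/17)=1289

1289


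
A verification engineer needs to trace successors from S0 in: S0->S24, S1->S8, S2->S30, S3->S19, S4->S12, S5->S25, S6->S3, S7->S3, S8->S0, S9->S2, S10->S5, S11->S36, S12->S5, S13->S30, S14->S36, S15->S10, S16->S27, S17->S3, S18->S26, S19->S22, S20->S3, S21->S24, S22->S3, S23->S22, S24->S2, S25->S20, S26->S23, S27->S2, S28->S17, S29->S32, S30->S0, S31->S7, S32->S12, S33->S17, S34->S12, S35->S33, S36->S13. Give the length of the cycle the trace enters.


Trace from S0 until a state repeats:
  S0 -> S24 -> S2 -> S30 -> S0
S0 first seen at step 0, revisited at step 4.
Cycle length = 4 - 0 = 4

4


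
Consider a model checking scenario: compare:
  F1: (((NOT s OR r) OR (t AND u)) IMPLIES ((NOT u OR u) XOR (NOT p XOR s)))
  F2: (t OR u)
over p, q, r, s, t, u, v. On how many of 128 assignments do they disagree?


F1 = (((NOT s OR r) OR (t AND u)) IMPLIES ((NOT u OR u) XOR (NOT p XOR s)))
F2 = (t OR u)
Evaluate both on each of 128 rows (bits = p,q,r,s,t,u,v):
  row 0 [0000000]: F1=0 F2=0 -> 0
  row 1 [0000001]: F1=0 F2=0 -> 0
  row 2 [0000010]: F1=0 F2=1 (differ) -> 1
  row 3 [0000011]: F1=0 F2=1 (differ) -> 1
  row 4 [0000100]: F1=0 F2=1 (differ) -> 1
  (every remaining row is evaluated the same way; all 128 results are listed next)
Full result column, 8 rows per line (p,q,r,s fixed per line; t,u,v runs 000..111 left to right):
  rows 0-7 [p,q,r,s=0000]: 00111111  (ones: 6)
  rows 8-15 [p,q,r,s=0001]: 11000000  (ones: 2)
  rows 16-23 [p,q,r,s=0010]: 00111111  (ones: 6)
  rows 24-31 [p,q,r,s=0011]: 11000000  (ones: 2)
  rows 32-39 [p,q,r,s=0100]: 00111111  (ones: 6)
  rows 40-47 [p,q,r,s=0101]: 11000000  (ones: 2)
  rows 48-55 [p,q,r,s=0110]: 00111111  (ones: 6)
  rows 56-63 [p,q,r,s=0111]: 11000000  (ones: 2)
  rows 64-71 [p,q,r,s=1000]: 11000000  (ones: 2)
  rows 72-79 [p,q,r,s=1001]: 11000011  (ones: 4)
  rows 80-87 [p,q,r,s=1010]: 11000000  (ones: 2)
  rows 88-95 [p,q,r,s=1011]: 00111111  (ones: 6)
  rows 96-103 [p,q,r,s=1100]: 11000000  (ones: 2)
  rows 104-111 [p,q,r,s=1101]: 11000011  (ones: 4)
  rows 112-119 [p,q,r,s=1110]: 11000000  (ones: 2)
  rows 120-127 [p,q,r,s=1111]: 00111111  (ones: 6)
Disagreements = 6+2+6+2+6+2+6+2+2+4+2+6+2+4+2+6 = 60

60


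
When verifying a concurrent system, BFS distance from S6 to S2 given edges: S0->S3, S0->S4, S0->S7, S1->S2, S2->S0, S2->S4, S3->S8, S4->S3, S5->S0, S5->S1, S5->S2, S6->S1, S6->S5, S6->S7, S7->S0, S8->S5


BFS layer-by-layer from S6:
  dist 0: {S6}
  dist 1: {S1, S5, S7}
  dist 2: {S0, S2}
  -> S2 reached at distance 2
Shortest path length = 2

2


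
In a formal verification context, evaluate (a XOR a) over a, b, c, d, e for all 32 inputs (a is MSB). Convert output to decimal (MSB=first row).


Formula: (a XOR a) over a, b, c, d, e (32 rows)
Evaluate each row (bits = a,b,c,d,e, MSB first):
  row 0 [00000]: (0 XOR 0) -> 0
  row 1 [00001]: (0 XOR 0) -> 0
  row 2 [00010]: (0 XOR 0) -> 0
  row 3 [00011]: (0 XOR 0) -> 0
  row 4 [00100]: (0 XOR 0) -> 0
  row 5 [00101]: (0 XOR 0) -> 0
  row 6 [00110]: (0 XOR 0) -> 0
  row 7 [00111]: (0 XOR 0) -> 0
  row 8 [01000]: (0 XOR 0) -> 0
  row 9 [01001]: (0 XOR 0) -> 0
  row 10 [01010]: (0 XOR 0) -> 0
  row 11 [01011]: (0 XOR 0) -> 0
  row 12 [01100]: (0 XOR 0) -> 0
  row 13 [01101]: (0 XOR 0) -> 0
  row 14 [01110]: (0 XOR 0) -> 0
  row 15 [01111]: (0 XOR 0) -> 0
  row 16 [10000]: (1 XOR 1) -> 0
  row 17 [10001]: (1 XOR 1) -> 0
  row 18 [10010]: (1 XOR 1) -> 0
  row 19 [10011]: (1 XOR 1) -> 0
  row 20 [10100]: (1 XOR 1) -> 0
  row 21 [10101]: (1 XOR 1) -> 0
  row 22 [10110]: (1 XOR 1) -> 0
  row 23 [10111]: (1 XOR 1) -> 0
  row 24 [11000]: (1 XOR 1) -> 0
  row 25 [11001]: (1 XOR 1) -> 0
  row 26 [11010]: (1 XOR 1) -> 0
  row 27 [11011]: (1 XOR 1) -> 0
  row 28 [11100]: (1 XOR 1) -> 0
  row 29 [11101]: (1 XOR 1) -> 0
  row 30 [11110]: (1 XOR 1) -> 0
  row 31 [11111]: (1 XOR 1) -> 0
Full result column, 4 rows per line (a,b,c fixed per line; d,e runs 00..11 left to right):
  rows 0-3 [a,b,c=000]: 0000  = hex 0
  rows 4-7 [a,b,c=001]: 0000  = hex 0
  rows 8-11 [a,b,c=010]: 0000  = hex 0
  rows 12-15 [a,b,c=011]: 0000  = hex 0
  rows 16-19 [a,b,c=100]: 0000  = hex 0
  rows 20-23 [a,b,c=101]: 0000  = hex 0
  rows 24-27 [a,b,c=110]: 0000  = hex 0
  rows 28-31 [a,b,c=111]: 0000  = hex 0
Output column (row 0 .. row 31) = 00000000000000000000000000000000
Output column grouped in 4s = 0000 0000 0000 0000 0000 0000 0000 0000 = 0x00000000
Convert to decimal digit by digit (value = value*16 + digit):
  0 -> 0
  0*16 + 0 = 0
  0*16 + 0 = 0
  0*16 + 0 = 0
  0*16 + 0 = 0
  0*16 + 0 = 0
  0*16 + 0 = 0
  0*16 + 0 = 0
Decimal = 0

0


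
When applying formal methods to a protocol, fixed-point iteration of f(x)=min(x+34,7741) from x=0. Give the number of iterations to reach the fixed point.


Step 1: x=0, cap=7741, increment=34
Step 2: x grows by 34 each step until capped at 7741; fixed point is x=7741
Step 3: iterations = ceil(7741/34) = 228

228


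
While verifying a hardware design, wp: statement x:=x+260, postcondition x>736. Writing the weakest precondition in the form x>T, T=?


Formula: wp(x:=E, P) = P[E/x] (substitute E for x in postcondition)
Step 1: Postcondition: x>736
Step 2: Substitute x+260 for x: x+260>736
Step 3: Solve for x: x > 736-260 = 476

476


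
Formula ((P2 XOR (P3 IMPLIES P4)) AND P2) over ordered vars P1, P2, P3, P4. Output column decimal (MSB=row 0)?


Formula: ((P2 XOR (P3 IMPLIES P4)) AND P2) over P1, P2, P3, P4 (16 rows)
Evaluate each row (bits = P1,P2,P3,P4, MSB first):
  row 0 [0000]: ((0 XOR (0 IMPLIES 0)) AND 0) -> 0
  row 1 [0001]: ((0 XOR (0 IMPLIES 1)) AND 0) -> 0
  row 2 [0010]: ((0 XOR (1 IMPLIES 0)) AND 0) -> 0
  row 3 [0011]: ((0 XOR (1 IMPLIES 1)) AND 0) -> 0
  row 4 [0100]: ((1 XOR (0 IMPLIES 0)) AND 1) -> 0
  row 5 [0101]: ((1 XOR (0 IMPLIES 1)) AND 1) -> 0
  row 6 [0110]: ((1 XOR (1 IMPLIES 0)) AND 1) -> 1
  row 7 [0111]: ((1 XOR (1 IMPLIES 1)) AND 1) -> 0
  row 8 [1000]: ((0 XOR (0 IMPLIES 0)) AND 0) -> 0
  row 9 [1001]: ((0 XOR (0 IMPLIES 1)) AND 0) -> 0
  row 10 [1010]: ((0 XOR (1 IMPLIES 0)) AND 0) -> 0
  row 11 [1011]: ((0 XOR (1 IMPLIES 1)) AND 0) -> 0
  row 12 [1100]: ((1 XOR (0 IMPLIES 0)) AND 1) -> 0
  row 13 [1101]: ((1 XOR (0 IMPLIES 1)) AND 1) -> 0
  row 14 [1110]: ((1 XOR (1 IMPLIES 0)) AND 1) -> 1
  row 15 [1111]: ((1 XOR (1 IMPLIES 1)) AND 1) -> 0
Full result column, 4 rows per line (P1,P2 fixed per line; P3,P4 runs 00..11 left to right):
  rows 0-3 [P1,P2=00]: 0000  = hex 0
  rows 4-7 [P1,P2=01]: 0010  = hex 2
  rows 8-11 [P1,P2=10]: 0000  = hex 0
  rows 12-15 [P1,P2=11]: 0010  = hex 2
Output column (row 0 .. row 15) = 0000001000000010
Output column grouped in 4s = 0000 0010 0000 0010 = 0x0202
Convert to decimal digit by digit (value = value*16 + digit):
  0 -> 0
  0*16 + 2 = 2
  2*16 + 0 = 32
  32*16 + 2 = 514
Decimal = 514

514


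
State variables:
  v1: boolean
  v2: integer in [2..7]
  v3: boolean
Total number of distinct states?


State space = product of domain sizes of all variables.
Domain sizes:
  v1 (boolean): 2
  v2 (integer in [2..7]): 6
  v3 (boolean): 2
Product = 2 * 6 * 2 = 24

24


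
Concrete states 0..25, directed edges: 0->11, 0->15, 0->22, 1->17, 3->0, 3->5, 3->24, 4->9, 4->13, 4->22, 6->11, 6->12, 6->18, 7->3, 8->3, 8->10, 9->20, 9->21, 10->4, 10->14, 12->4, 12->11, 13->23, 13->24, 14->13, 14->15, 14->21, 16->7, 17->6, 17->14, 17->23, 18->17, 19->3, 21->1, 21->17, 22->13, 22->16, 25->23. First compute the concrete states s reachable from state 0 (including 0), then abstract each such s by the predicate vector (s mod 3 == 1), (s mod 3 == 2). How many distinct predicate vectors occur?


BFS from 0:
Concrete reachable: {0, 3, 5, 7, 11, 13, 15, 16, 22, 23, 24}
Abstract via predicates (s mod 3 == 1), (s mod 3 == 2):
  (0,0) <- {0, 3, 15, 24}
  (0,1) <- {5, 11, 23}
  (1,0) <- {7, 13, 16, 22}
Distinct abstract states = 3

3


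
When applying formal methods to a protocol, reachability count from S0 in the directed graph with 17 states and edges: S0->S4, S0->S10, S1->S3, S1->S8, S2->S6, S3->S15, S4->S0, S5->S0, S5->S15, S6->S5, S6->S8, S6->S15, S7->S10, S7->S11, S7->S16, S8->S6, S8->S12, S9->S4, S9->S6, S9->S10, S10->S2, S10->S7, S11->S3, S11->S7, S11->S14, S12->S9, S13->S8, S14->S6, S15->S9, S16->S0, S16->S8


BFS from S0:
  layer 0: {S0}
  layer 1: {S4, S10}
  layer 2: {S2, S7}
  layer 3: {S6, S11, S16}
  layer 4: {S3, S5, S8, S14, S15}
  layer 5: {S9, S12}
Reachable set: {S0, S2, S3, S4, S5, S6, S7, S8, S9, S10, S11, S12, S14, S15, S16}
Count = 15

15


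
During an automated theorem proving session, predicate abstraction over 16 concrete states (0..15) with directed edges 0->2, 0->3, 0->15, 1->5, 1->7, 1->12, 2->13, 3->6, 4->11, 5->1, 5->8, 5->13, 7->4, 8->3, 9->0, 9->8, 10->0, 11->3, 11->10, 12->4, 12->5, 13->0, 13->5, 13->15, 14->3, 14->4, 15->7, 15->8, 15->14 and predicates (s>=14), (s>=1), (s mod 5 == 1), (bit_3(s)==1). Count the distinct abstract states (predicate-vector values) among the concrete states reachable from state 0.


BFS from 0:
Concrete reachable: {0, 1, 2, 3, 4, 5, 6, 7, 8, 10, 11, 12, 13, 14, 15}
Abstract via predicates (s>=14), (s>=1), (s mod 5 == 1), (bit_3(s)==1):
  (0,0,0,0) <- {0}
  (0,1,0,0) <- {2, 3, 4, 5, 7}
  (0,1,0,1) <- {8, 10, 12, 13}
  (0,1,1,0) <- {1, 6}
  (0,1,1,1) <- {11}
  (1,1,0,1) <- {14, 15}
Distinct abstract states = 6

6


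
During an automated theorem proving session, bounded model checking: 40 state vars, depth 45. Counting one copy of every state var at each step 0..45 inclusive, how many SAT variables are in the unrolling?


BMC unrolls to depth k, creating one copy of each state var for steps 0..k.
Step count = 45 + 1 = 46 (steps 0 through 45)
Vars per step = 40
Total = 40 * 46 = 1840

1840


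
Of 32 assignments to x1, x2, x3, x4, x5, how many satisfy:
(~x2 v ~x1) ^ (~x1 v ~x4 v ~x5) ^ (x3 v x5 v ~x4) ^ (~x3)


CNF with 4 clauses over 5 vars (32 assignments).
An assignment satisfies CNF iff every clause has >=1 true literal.
Check each row (bits = x1,x2,x3,x4,x5; clause T/F shown):
  row 0 [00000]: clauses=TTTT -> 1
  row 1 [00001]: clauses=TTTT -> 1
  row 2 [00010]: clauses=TTFT -> 0
  row 3 [00011]: clauses=TTTT -> 1
  row 4 [00100]: clauses=TTTF -> 0
  row 5 [00101]: clauses=TTTF -> 0
  row 6 [00110]: clauses=TTTF -> 0
  row 7 [00111]: clauses=TTTF -> 0
  row 8 [01000]: clauses=TTTT -> 1
  row 9 [01001]: clauses=TTTT -> 1
  row 10 [01010]: clauses=TTFT -> 0
  row 11 [01011]: clauses=TTTT -> 1
  row 12 [01100]: clauses=TTTF -> 0
  row 13 [01101]: clauses=TTTF -> 0
  row 14 [01110]: clauses=TTTF -> 0
  row 15 [01111]: clauses=TTTF -> 0
  row 16 [10000]: clauses=TTTT -> 1
  row 17 [10001]: clauses=TTTT -> 1
  row 18 [10010]: clauses=TTFT -> 0
  row 19 [10011]: clauses=TFTT -> 0
  row 20 [10100]: clauses=TTTF -> 0
  row 21 [10101]: clauses=TTTF -> 0
  row 22 [10110]: clauses=TTTF -> 0
  row 23 [10111]: clauses=TFTF -> 0
  row 24 [11000]: clauses=FTTT -> 0
  row 25 [11001]: clauses=FTTT -> 0
  row 26 [11010]: clauses=FTFT -> 0
  row 27 [11011]: clauses=FFTT -> 0
  row 28 [11100]: clauses=FTTF -> 0
  row 29 [11101]: clauses=FTTF -> 0
  row 30 [11110]: clauses=FTTF -> 0
  row 31 [11111]: clauses=FFTF -> 0
Full result column, 8 rows per line (x1,x2 fixed per line; x3,x4,x5 runs 000..111 left to right):
  rows 0-7 [x1,x2=00]: 11010000  (ones: 3)
  rows 8-15 [x1,x2=01]: 11010000  (ones: 3)
  rows 16-23 [x1,x2=10]: 11000000  (ones: 2)
  rows 24-31 [x1,x2=11]: 00000000  (ones: 0)
Satisfying assignments = 3+3+2+0 = 8

8


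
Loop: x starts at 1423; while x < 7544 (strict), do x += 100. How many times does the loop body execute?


Step 1: x goes from 1423 toward 7544 by 100; the body runs while x<7544, so iterations = ceil((bound-start)/step)
Step 2: Distance=6121
Step 3: ceil(6121/100)=62

62


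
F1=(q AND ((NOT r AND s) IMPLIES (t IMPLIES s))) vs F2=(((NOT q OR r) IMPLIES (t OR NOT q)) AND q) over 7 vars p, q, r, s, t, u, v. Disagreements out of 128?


F1 = (q AND ((NOT r AND s) IMPLIES (t IMPLIES s)))
F2 = (((NOT q OR r) IMPLIES (t OR NOT q)) AND q)
Evaluate both on each of 128 rows (bits = p,q,r,s,t,u,v):
  row 0 [0000000]: F1=0 F2=0 -> 0
  row 1 [0000001]: F1=0 F2=0 -> 0
  row 2 [0000010]: F1=0 F2=0 -> 0
  row 3 [0000011]: F1=0 F2=0 -> 0
  row 4 [0000100]: F1=0 F2=0 -> 0
  (every remaining row is evaluated the same way; all 128 results are listed next)
Full result column, 8 rows per line (p,q,r,s fixed per line; t,u,v runs 000..111 left to right):
  rows 0-7 [p,q,r,s=0000]: 00000000  (ones: 0)
  rows 8-15 [p,q,r,s=0001]: 00000000  (ones: 0)
  rows 16-23 [p,q,r,s=0010]: 00000000  (ones: 0)
  rows 24-31 [p,q,r,s=0011]: 00000000  (ones: 0)
  rows 32-39 [p,q,r,s=0100]: 00000000  (ones: 0)
  rows 40-47 [p,q,r,s=0101]: 00000000  (ones: 0)
  rows 48-55 [p,q,r,s=0110]: 11110000  (ones: 4)
  rows 56-63 [p,q,r,s=0111]: 11110000  (ones: 4)
  rows 64-71 [p,q,r,s=1000]: 00000000  (ones: 0)
  rows 72-79 [p,q,r,s=1001]: 00000000  (ones: 0)
  rows 80-87 [p,q,r,s=1010]: 00000000  (ones: 0)
  rows 88-95 [p,q,r,s=1011]: 00000000  (ones: 0)
  rows 96-103 [p,q,r,s=1100]: 00000000  (ones: 0)
  rows 104-111 [p,q,r,s=1101]: 00000000  (ones: 0)
  rows 112-119 [p,q,r,s=1110]: 11110000  (ones: 4)
  rows 120-127 [p,q,r,s=1111]: 11110000  (ones: 4)
Disagreements = 0+0+0+0+0+0+4+4+0+0+0+0+0+0+4+4 = 16

16


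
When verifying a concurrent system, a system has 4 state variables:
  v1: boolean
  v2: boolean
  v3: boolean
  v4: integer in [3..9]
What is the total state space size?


State space = product of domain sizes of all variables.
Domain sizes:
  v1 (boolean): 2
  v2 (boolean): 2
  v3 (boolean): 2
  v4 (integer in [3..9]): 7
Product = 2 * 2 * 2 * 7 = 56

56


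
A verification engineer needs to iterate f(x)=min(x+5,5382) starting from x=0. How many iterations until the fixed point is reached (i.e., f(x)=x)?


Step 1: x=0, cap=5382, increment=5
Step 2: x grows by 5 each step until capped at 5382; fixed point is x=5382
Step 3: iterations = ceil(5382/5) = 1077

1077


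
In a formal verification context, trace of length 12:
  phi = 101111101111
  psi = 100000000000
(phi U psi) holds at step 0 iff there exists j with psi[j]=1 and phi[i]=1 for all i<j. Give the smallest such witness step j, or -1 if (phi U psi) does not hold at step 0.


(phi U psi) at 0: need smallest j with psi[j]=1 and phi[i]=1 for all i in [0,j).
Scan from step 0:
  step 0: psi=1 and phi held for [0,0) -> witness found
Witness step = 0

0


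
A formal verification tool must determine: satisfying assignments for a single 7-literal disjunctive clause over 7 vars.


Step 1: Total=2^7=128
Step 2: Unsat when all 7 false: 2^0=1
Step 3: Sat=128-1=127

127


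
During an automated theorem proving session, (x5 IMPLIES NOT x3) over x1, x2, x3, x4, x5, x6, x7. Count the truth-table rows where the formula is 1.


Formula: (x5 IMPLIES NOT x3) over 7 vars (128 rows)
Evaluate each row (x1, x2, x3, x4, x5, x6, x7 as bits, MSB first):
  row 0 [0000000]: (0 IMPLIES NOT 0) -> 1
  row 1 [0000001]: (0 IMPLIES NOT 0) -> 1
  row 2 [0000010]: (0 IMPLIES NOT 0) -> 1
  row 3 [0000011]: (0 IMPLIES NOT 0) -> 1
  row 4 [0000100]: (1 IMPLIES NOT 0) -> 1
  (every remaining row is evaluated the same way; all 128 results are listed next)
Full result column, 8 rows per line (x1,x2,x3,x4 fixed per line; x5,x6,x7 runs 000..111 left to right):
  rows 0-7 [x1,x2,x3,x4=0000]: 11111111  (ones: 8)
  rows 8-15 [x1,x2,x3,x4=0001]: 11111111  (ones: 8)
  rows 16-23 [x1,x2,x3,x4=0010]: 11110000  (ones: 4)
  rows 24-31 [x1,x2,x3,x4=0011]: 11110000  (ones: 4)
  rows 32-39 [x1,x2,x3,x4=0100]: 11111111  (ones: 8)
  rows 40-47 [x1,x2,x3,x4=0101]: 11111111  (ones: 8)
  rows 48-55 [x1,x2,x3,x4=0110]: 11110000  (ones: 4)
  rows 56-63 [x1,x2,x3,x4=0111]: 11110000  (ones: 4)
  rows 64-71 [x1,x2,x3,x4=1000]: 11111111  (ones: 8)
  rows 72-79 [x1,x2,x3,x4=1001]: 11111111  (ones: 8)
  rows 80-87 [x1,x2,x3,x4=1010]: 11110000  (ones: 4)
  rows 88-95 [x1,x2,x3,x4=1011]: 11110000  (ones: 4)
  rows 96-103 [x1,x2,x3,x4=1100]: 11111111  (ones: 8)
  rows 104-111 [x1,x2,x3,x4=1101]: 11111111  (ones: 8)
  rows 112-119 [x1,x2,x3,x4=1110]: 11110000  (ones: 4)
  rows 120-127 [x1,x2,x3,x4=1111]: 11110000  (ones: 4)
Count of 1-rows = 8+8+4+4+8+8+4+4+8+8+4+4+8+8+4+4 = 96

96


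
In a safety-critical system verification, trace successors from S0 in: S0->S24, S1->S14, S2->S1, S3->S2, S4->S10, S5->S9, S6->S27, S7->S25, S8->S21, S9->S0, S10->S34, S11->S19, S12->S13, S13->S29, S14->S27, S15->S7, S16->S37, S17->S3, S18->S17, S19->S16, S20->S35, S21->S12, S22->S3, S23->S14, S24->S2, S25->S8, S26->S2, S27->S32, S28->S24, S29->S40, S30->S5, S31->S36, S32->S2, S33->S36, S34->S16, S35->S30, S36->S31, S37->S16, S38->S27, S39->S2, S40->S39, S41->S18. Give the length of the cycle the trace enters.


Trace from S0 until a state repeats:
  S0 -> S24 -> S2 -> S1 -> S14 -> S27 -> S32 -> S2
S2 first seen at step 2, revisited at step 7.
Cycle length = 7 - 2 = 5

5


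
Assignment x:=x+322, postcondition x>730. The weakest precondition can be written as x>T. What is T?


Formula: wp(x:=E, P) = P[E/x] (substitute E for x in postcondition)
Step 1: Postcondition: x>730
Step 2: Substitute x+322 for x: x+322>730
Step 3: Solve for x: x > 730-322 = 408

408


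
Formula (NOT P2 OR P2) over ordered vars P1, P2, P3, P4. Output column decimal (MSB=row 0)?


Formula: (NOT P2 OR P2) over P1, P2, P3, P4 (16 rows)
Evaluate each row (bits = P1,P2,P3,P4, MSB first):
  row 0 [0000]: (NOT 0 OR 0) -> 1
  row 1 [0001]: (NOT 0 OR 0) -> 1
  row 2 [0010]: (NOT 0 OR 0) -> 1
  row 3 [0011]: (NOT 0 OR 0) -> 1
  row 4 [0100]: (NOT 1 OR 1) -> 1
  row 5 [0101]: (NOT 1 OR 1) -> 1
  row 6 [0110]: (NOT 1 OR 1) -> 1
  row 7 [0111]: (NOT 1 OR 1) -> 1
  row 8 [1000]: (NOT 0 OR 0) -> 1
  row 9 [1001]: (NOT 0 OR 0) -> 1
  row 10 [1010]: (NOT 0 OR 0) -> 1
  row 11 [1011]: (NOT 0 OR 0) -> 1
  row 12 [1100]: (NOT 1 OR 1) -> 1
  row 13 [1101]: (NOT 1 OR 1) -> 1
  row 14 [1110]: (NOT 1 OR 1) -> 1
  row 15 [1111]: (NOT 1 OR 1) -> 1
Full result column, 4 rows per line (P1,P2 fixed per line; P3,P4 runs 00..11 left to right):
  rows 0-3 [P1,P2=00]: 1111  = hex F
  rows 4-7 [P1,P2=01]: 1111  = hex F
  rows 8-11 [P1,P2=10]: 1111  = hex F
  rows 12-15 [P1,P2=11]: 1111  = hex F
Output column (row 0 .. row 15) = 1111111111111111
Output column grouped in 4s = 1111 1111 1111 1111 = 0xFFFF
Convert to decimal digit by digit (value = value*16 + digit):
  F -> 15
  15*16 + 15 (F) = 255
  255*16 + 15 (F) = 4095
  4095*16 + 15 (F) = 65535
Decimal = 65535

65535


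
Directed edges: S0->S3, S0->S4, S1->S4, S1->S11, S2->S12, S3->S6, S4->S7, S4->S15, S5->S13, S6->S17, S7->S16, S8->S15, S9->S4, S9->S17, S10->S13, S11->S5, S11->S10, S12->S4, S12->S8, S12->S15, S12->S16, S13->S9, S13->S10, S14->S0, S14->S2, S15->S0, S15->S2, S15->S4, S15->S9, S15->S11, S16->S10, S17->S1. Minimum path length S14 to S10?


BFS layer-by-layer from S14:
  dist 0: {S14}
  dist 1: {S0, S2}
  dist 2: {S3, S4, S12}
  dist 3: {S6, S7, S8, S15, S16}
  dist 4: {S9, S10, S11, S17}
  -> S10 reached at distance 4
Shortest path length = 4

4


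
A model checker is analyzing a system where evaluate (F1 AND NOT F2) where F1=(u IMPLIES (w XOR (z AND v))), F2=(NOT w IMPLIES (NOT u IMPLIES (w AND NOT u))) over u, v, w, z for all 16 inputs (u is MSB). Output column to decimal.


F1 = (u IMPLIES (w XOR (z AND v)))
F2 = (NOT w IMPLIES (NOT u IMPLIES (w AND NOT u)))
Counterexample to F1=>F2 is where F1=1 and F2=0.
Evaluate each row (bits = u,v,w,z, MSB first):
  row 0 [0000]: F1=1 F2=0 -> F1&~F2 -> 1
  row 1 [0001]: F1=1 F2=0 -> F1&~F2 -> 1
  row 2 [0010]: F1=1 F2=1 -> F1&~F2 -> 0
  row 3 [0011]: F1=1 F2=1 -> F1&~F2 -> 0
  row 4 [0100]: F1=1 F2=0 -> F1&~F2 -> 1
  row 5 [0101]: F1=1 F2=0 -> F1&~F2 -> 1
  row 6 [0110]: F1=1 F2=1 -> F1&~F2 -> 0
  row 7 [0111]: F1=1 F2=1 -> F1&~F2 -> 0
  row 8 [1000]: F1=0 F2=1 -> F1&~F2 -> 0
  row 9 [1001]: F1=0 F2=1 -> F1&~F2 -> 0
  row 10 [1010]: F1=1 F2=1 -> F1&~F2 -> 0
  row 11 [1011]: F1=1 F2=1 -> F1&~F2 -> 0
  row 12 [1100]: F1=0 F2=1 -> F1&~F2 -> 0
  row 13 [1101]: F1=1 F2=1 -> F1&~F2 -> 0
  row 14 [1110]: F1=1 F2=1 -> F1&~F2 -> 0
  row 15 [1111]: F1=0 F2=1 -> F1&~F2 -> 0
Full result column, 4 rows per line (u,v fixed per line; w,z runs 00..11 left to right):
  rows 0-3 [u,v=00]: 1100  = hex C
  rows 4-7 [u,v=01]: 1100  = hex C
  rows 8-11 [u,v=10]: 0000  = hex 0
  rows 12-15 [u,v=11]: 0000  = hex 0
Counterexample vector (row 0 .. row 15) = 1100110000000000
Output column grouped in 4s = 1100 1100 0000 0000 = 0xCC00
Convert to decimal digit by digit (value = value*16 + digit):
  C -> 12
  12*16 + 12 (C) = 204
  204*16 + 0 = 3264
  3264*16 + 0 = 52224
Decimal = 52224

52224


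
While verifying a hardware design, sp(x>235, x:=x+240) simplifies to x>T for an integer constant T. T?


Formula: sp(P, x:=E) = exists old_x. (x = E[old_x/x]) AND P[old_x/x] (old_x is the value of x before the assignment; eliminate old_x by solving x = E[old_x/x] for old_x)
Step 1: Precondition P: x>235, i.e. old_x > 235
Step 2: Assignment gives x = old_x + 240, so old_x = x - 240
Step 3: Substitute into P: x - 240 > 235
Step 4: Simplify: x > 235+240 = 475

475


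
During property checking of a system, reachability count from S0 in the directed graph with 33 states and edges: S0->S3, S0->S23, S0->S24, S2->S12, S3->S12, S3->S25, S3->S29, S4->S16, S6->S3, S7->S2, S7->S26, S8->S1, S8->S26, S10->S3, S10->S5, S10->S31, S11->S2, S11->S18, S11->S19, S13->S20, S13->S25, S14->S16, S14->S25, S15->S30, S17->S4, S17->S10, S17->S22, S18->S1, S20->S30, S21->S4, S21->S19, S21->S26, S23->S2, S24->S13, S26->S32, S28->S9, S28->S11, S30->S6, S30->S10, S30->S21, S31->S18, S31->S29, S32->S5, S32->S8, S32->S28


BFS from S0:
  layer 0: {S0}
  layer 1: {S3, S23, S24}
  layer 2: {S2, S12, S13, S25, S29}
  layer 3: {S20}
  layer 4: {S30}
  layer 5: {S6, S10, S21}
  layer 6: {S4, S5, S19, S26, S31}
  layer 7: {S16, S18, S32}
  layer 8: {S1, S8, S28}
  layer 9: {S9, S11}
Reachable set: {S0, S1, S2, S3, S4, S5, S6, S8, S9, S10, S11, S12, S13, S16, S18, S19, S20, S21, S23, S24, S25, S26, S28, S29, S30, S31, S32}
Count = 27

27
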